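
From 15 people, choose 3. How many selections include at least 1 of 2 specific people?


Complement: C(15,3) - C(13,3) = 455 - 286 = 169

169


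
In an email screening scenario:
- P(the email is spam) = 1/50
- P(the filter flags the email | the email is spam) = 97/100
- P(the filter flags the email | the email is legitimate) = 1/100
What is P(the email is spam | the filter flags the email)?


Using Bayes' theorem:
P(A|B) = P(B|A)·P(A) / P(B)

P(the filter flags the email) = 97/100 × 1/50 + 1/100 × 49/50
= 97/5000 + 49/5000 = 73/2500

P(the email is spam|the filter flags the email) = (97/5000) / (73/2500) = 97/146

P(the email is spam|the filter flags the email) = 97/146 ≈ 66.44%


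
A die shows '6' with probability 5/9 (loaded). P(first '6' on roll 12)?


Geometric: P(X=12) = (1-p)^(k-1)×p = (4/9)^11×5/9 = 20971520/282429536481

P(X=12) = 20971520/282429536481 ≈ 0.01%


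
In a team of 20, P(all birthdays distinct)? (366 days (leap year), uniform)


P(all different) = Π(366-i)/366 for i=0..19
= (366/366)×(365/366)×...×(347/366)
= 0.589430

P ≈ 0.5894 ≈ 58.94%


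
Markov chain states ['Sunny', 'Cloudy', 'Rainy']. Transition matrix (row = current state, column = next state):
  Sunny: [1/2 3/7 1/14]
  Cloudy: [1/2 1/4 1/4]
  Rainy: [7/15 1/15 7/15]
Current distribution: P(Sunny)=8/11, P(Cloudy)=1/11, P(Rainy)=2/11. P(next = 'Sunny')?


P(next=Sunny) = Σᵢ P(now=i)×P(i→Sunny)
= 8/11×1/2 + 1/11×1/2 + 2/11×7/15
= 4/11 + 1/22 + 14/165 = 163/330

P = 163/330 ≈ 0.4939


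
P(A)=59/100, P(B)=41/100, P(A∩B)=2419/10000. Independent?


P(A)×P(B) = 2419/10000
P(A∩B) = 2419/10000
Equal ✓ → Independent

Yes, independent


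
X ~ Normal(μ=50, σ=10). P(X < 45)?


z = (45-50)/10 = -0.5
P(Z < -0.5) = 0.3085

P(X < 45) ≈ 0.3085


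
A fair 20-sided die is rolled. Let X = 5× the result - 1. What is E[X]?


E[die] = (1+20)/2 = 21/2
E[X] = 5×21/2 - 1 = 103/2

E[X] = 103/2


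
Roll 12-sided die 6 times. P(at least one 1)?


P(no 1)^6 = (11/12)^6 = 1771561/2985984
P(≥1) = 1 - 1771561/2985984 = 1214423/2985984

P = 1214423/2985984 ≈ 40.67%


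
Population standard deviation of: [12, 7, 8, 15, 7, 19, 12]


Mean = 80/7
  (12-80/7)²=16/49
  (7-80/7)²=961/49
  (8-80/7)²=576/49
  (15-80/7)²=625/49
  (7-80/7)²=961/49
  (19-80/7)²=2809/49
  (12-80/7)²=16/49
Σ(x-μ)² = 852/7
σ² = (852/7)/7 = 852/49

σ = √(852/49) ≈ 4.1699


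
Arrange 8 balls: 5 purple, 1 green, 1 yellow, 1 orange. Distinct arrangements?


8!/(5!×1!×1!×1!) = 336

336


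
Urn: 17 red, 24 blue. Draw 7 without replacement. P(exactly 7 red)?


Hypergeometric: C(17,7)×C(24,0)/C(41,7)
= 19448×1/22481940 = 374/432345

P(X=7) = 374/432345 ≈ 0.09%


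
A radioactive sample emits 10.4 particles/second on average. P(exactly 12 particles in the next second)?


Poisson(λ=10.4): P(X=12) = e^(-λ)×λ^k/k!
= e^(-10.4) × 10.4^12 / 12!
≈ 3.043248301e-05 × 1.60103221857e+12 / 479001600 ≈ 0.101719

P(X=12) ≈ 0.101719 ≈ 10.17%


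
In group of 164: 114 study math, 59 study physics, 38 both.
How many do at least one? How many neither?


|A∪B| = 114+59-38 = 135
Neither = 164-135 = 29

At least one: 135; Neither: 29


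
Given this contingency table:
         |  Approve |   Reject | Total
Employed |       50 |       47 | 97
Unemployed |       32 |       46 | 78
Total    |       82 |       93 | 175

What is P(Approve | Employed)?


P(Approve | Employed) = 50/(50+47) = 50/97

P(Approve|Employed) = 50/97 ≈ 51.55%


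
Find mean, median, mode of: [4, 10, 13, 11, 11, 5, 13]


Sorted: [4, 5, 10, 11, 11, 13, 13]
Mean = 67/7
Median = 11
Freq: {4: 1, 10: 1, 13: 2, 11: 2, 5: 1}
Mode: [11, 13]

Mean=67/7, Median=11, Mode=[11, 13]


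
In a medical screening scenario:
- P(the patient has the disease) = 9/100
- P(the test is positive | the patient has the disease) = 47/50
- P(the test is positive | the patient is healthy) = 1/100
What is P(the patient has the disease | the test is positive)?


Using Bayes' theorem:
P(A|B) = P(B|A)·P(A) / P(B)

P(the test is positive) = 47/50 × 9/100 + 1/100 × 91/100
= 423/5000 + 91/10000 = 937/10000

P(the patient has the disease|the test is positive) = (423/5000) / (937/10000) = 846/937

P(the patient has the disease|the test is positive) = 846/937 ≈ 90.29%


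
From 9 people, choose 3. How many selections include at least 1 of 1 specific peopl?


Complement: C(9,3) - C(8,3) = 84 - 56 = 28

28


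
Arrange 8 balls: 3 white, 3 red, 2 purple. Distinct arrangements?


8!/(3!×3!×2!) = 560

560


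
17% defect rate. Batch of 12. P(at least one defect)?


P(all good) = (83/100)^12 = 106890007738661124410161/1000000000000000000000000
P(≥1 defect) = 893109992261338875589839/1000000000000000000000000

P = 893109992261338875589839/1000000000000000000000000 ≈ 89.31%


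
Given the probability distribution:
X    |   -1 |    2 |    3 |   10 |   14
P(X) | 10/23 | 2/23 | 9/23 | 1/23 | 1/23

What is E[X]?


E[X] = Σ x·P(X=x)
= (-1)×(10/23) + (2)×(2/23) + (3)×(9/23) + (10)×(1/23) + (14)×(1/23)
= 45/23

E[X] = 45/23


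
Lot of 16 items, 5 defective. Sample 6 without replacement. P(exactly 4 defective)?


Hypergeometric: C(5,4)×C(11,2)/C(16,6)
= 5×55/8008 = 25/728

P(X=4) = 25/728 ≈ 3.43%


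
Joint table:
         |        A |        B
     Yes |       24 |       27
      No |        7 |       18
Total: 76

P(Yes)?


P(Yes) = (24+27)/76 = 51/76

P(Yes) = 51/76 ≈ 67.11%


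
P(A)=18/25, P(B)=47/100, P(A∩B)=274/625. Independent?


P(A)×P(B) = 423/1250
P(A∩B) = 274/625
Not equal → NOT independent

No, not independent


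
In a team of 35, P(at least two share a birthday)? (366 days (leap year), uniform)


P(all different) = Π(366-i)/366 for i=0..34
= 0.186502
P(match) = 1 - 0.186502 = 0.813498

P ≈ 0.8135 ≈ 81.35%


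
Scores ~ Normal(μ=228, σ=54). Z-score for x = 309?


z = (x - μ)/σ = (309 - 228)/54 = 1.5

z = 1.5


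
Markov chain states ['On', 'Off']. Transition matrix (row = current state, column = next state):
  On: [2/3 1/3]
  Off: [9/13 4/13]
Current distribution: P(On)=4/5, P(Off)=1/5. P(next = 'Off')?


P(next=Off) = Σᵢ P(now=i)×P(i→Off)
= 4/5×1/3 + 1/5×4/13
= 4/15 + 4/65 = 64/195

P = 64/195 ≈ 0.3282


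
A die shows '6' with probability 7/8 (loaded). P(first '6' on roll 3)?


Geometric: P(X=3) = (1-p)^(k-1)×p = (1/8)^2×7/8 = 7/512

P(X=3) = 7/512 ≈ 1.37%


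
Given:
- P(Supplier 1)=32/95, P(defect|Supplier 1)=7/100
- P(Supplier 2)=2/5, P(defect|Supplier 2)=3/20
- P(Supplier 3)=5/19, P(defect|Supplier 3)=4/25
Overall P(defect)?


P(B) = Σ P(B|Aᵢ)×P(Aᵢ)
  7/100×32/95 = 56/2375
  3/20×2/5 = 3/50
  4/25×5/19 = 4/95
Sum = 597/4750

P(defect) = 597/4750 ≈ 12.57%


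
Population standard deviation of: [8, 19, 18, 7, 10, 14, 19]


Mean = 95/7
  (8-95/7)²=1521/49
  (19-95/7)²=1444/49
  (18-95/7)²=961/49
  (7-95/7)²=2116/49
  (10-95/7)²=625/49
  (14-95/7)²=9/49
  (19-95/7)²=1444/49
Σ(x-μ)² = 1160/7
σ² = (1160/7)/7 = 1160/49

σ = √(1160/49) ≈ 4.8655


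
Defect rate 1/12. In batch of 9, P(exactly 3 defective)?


Binomial: P(X=3) = C(9,3)×p^3×(1-p)^6
= 84 × 1/1728 × 1771561/2985984 = 12400927/429981696

P(X=3) = 12400927/429981696 ≈ 2.88%


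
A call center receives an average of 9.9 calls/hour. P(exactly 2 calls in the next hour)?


Poisson(λ=9.9): P(X=2) = e^(-λ)×λ^k/k!
= e^(-9.9) × 9.9^2 / 2!
≈ 5.017468206e-05 × 98.01 / 2 ≈ 0.002459

P(X=2) ≈ 0.002459 ≈ 0.25%


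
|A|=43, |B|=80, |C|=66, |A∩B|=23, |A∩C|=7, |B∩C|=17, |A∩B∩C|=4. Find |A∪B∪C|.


|A∪B∪C| = 43+80+66-23-7-17+4 = 146

|A∪B∪C| = 146


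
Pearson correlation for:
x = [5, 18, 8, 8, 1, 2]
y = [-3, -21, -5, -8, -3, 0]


n=6, Σx=42, Σy=-40, Σxy=-500, Σx²=482, Σy²=548
r = (6×(-500) - 42×(-40))/√((6×482 - 42²)(6×548 - (-40)²))
= -1320/√(1128×1688) = -1320/√1904064 ≈ -1320/1379.8783 ≈ -0.9566

r ≈ -0.9566


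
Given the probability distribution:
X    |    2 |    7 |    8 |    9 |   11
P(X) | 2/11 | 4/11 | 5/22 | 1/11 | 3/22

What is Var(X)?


E[X] = 155/22
E[X²] = 1253/22
Var(X) = E[X²] - (E[X])² = 1253/22 - 24025/484 = 3541/484

Var(X) = 3541/484 ≈ 7.3161


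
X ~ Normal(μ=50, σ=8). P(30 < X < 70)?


z₁=(30-50)/8=-2.5, z₂=(70-50)/8=2.5
P = Φ(2.5) - Φ(-2.5) = 0.993790 - 0.006210 = 0.987580 ≈ 0.9876

P(30 < X < 70) ≈ 0.9876


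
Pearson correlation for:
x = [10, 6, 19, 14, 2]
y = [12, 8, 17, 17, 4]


n=5, Σx=51, Σy=58, Σxy=737, Σx²=697, Σy²=802
r = (5×737 - 51×58)/√((5×697 - 51²)(5×802 - 58²))
= 727/√(884×646) = 727/√571064 ≈ 727/755.6878 ≈ 0.9620

r ≈ 0.9620


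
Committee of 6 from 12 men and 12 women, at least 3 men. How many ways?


Count by #men:
  3M,3W: C(12,3)×C(12,3)=48400
  4M,2W: C(12,4)×C(12,2)=32670
  5M,1W: C(12,5)×C(12,1)=9504
  6M,0W: C(12,6)×C(12,0)=924
Total = 91498

91498


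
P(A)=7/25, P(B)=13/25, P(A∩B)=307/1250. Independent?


P(A)×P(B) = 91/625
P(A∩B) = 307/1250
Not equal → NOT independent

No, not independent


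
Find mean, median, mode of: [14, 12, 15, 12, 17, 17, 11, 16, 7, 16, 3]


Sorted: [3, 7, 11, 12, 12, 14, 15, 16, 16, 17, 17]
Mean = 140/11
Median = 14
Freq: {14: 1, 12: 2, 15: 1, 17: 2, 11: 1, 16: 2, 7: 1, 3: 1}
Mode: [12, 16, 17]

Mean=140/11, Median=14, Mode=[12, 16, 17]


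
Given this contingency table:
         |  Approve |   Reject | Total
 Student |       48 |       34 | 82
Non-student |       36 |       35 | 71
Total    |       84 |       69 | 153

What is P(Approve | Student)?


P(Approve | Student) = 48/(48+34) = 48/82 = 24/41

P(Approve|Student) = 24/41 ≈ 58.54%


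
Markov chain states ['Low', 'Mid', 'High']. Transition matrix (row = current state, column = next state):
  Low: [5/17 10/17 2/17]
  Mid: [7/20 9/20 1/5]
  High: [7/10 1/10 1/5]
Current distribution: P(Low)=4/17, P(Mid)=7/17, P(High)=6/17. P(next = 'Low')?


P(next=Low) = Σᵢ P(now=i)×P(i→Low)
= 4/17×5/17 + 7/17×7/20 + 6/17×7/10
= 20/289 + 49/340 + 21/85 = 2661/5780

P = 2661/5780 ≈ 0.4604


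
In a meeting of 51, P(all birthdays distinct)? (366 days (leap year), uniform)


P(all different) = Π(366-i)/366 for i=0..50
= (366/366)×(365/366)×...×(316/366)
= 0.025839

P ≈ 0.0258 ≈ 2.58%


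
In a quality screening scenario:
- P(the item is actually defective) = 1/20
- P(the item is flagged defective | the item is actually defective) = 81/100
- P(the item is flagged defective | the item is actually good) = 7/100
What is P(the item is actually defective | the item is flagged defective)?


Using Bayes' theorem:
P(A|B) = P(B|A)·P(A) / P(B)

P(the item is flagged defective) = 81/100 × 1/20 + 7/100 × 19/20
= 81/2000 + 133/2000 = 107/1000

P(the item is actually defective|the item is flagged defective) = (81/2000) / (107/1000) = 81/214

P(the item is actually defective|the item is flagged defective) = 81/214 ≈ 37.85%


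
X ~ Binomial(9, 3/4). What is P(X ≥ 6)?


P(X ≥ 6) = Σ P(X=i) for i=6..9
P(X=6) = 15309/65536
P(X=7) = 19683/65536
P(X=8) = 59049/262144
P(X=9) = 19683/262144
Sum = 54675/65536

P(X ≥ 6) = 54675/65536 ≈ 83.43%


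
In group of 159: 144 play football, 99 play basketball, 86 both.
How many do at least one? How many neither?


|A∪B| = 144+99-86 = 157
Neither = 159-157 = 2

At least one: 157; Neither: 2


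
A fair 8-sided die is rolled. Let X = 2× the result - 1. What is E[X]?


E[die] = (1+8)/2 = 9/2
E[X] = 2×9/2 - 1 = 8

E[X] = 8


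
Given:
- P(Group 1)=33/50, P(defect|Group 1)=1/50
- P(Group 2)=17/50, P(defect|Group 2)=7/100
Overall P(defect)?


P(B) = Σ P(B|Aᵢ)×P(Aᵢ)
  1/50×33/50 = 33/2500
  7/100×17/50 = 119/5000
Sum = 37/1000

P(defect) = 37/1000 ≈ 3.70%


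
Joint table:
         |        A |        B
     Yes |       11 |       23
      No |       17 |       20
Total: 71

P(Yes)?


P(Yes) = (11+23)/71 = 34/71

P(Yes) = 34/71 ≈ 47.89%


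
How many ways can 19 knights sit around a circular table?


Circular arrangements of 19 distinct objects: fix one position to break rotational symmetry.
(n-1)! = 18! = 6402373705728000

6402373705728000


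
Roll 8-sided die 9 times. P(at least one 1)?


P(no 1)^9 = (7/8)^9 = 40353607/134217728
P(≥1) = 1 - 40353607/134217728 = 93864121/134217728

P = 93864121/134217728 ≈ 69.93%


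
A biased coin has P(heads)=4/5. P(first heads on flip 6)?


Geometric: P(X=6) = (1-p)^(k-1)×p = (1/5)^5×4/5 = 4/15625

P(X=6) = 4/15625 ≈ 0.03%


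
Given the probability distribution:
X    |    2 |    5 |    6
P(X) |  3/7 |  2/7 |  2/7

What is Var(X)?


E[X] = 4
E[X²] = 134/7
Var(X) = E[X²] - (E[X])² = 134/7 - 16 = 22/7

Var(X) = 22/7 ≈ 3.1429


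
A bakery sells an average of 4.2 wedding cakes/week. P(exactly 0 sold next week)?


Poisson(λ=4.2): P(X=0) = e^(-λ)×λ^k/k!
= e^(-4.2) × 4.2^0 / 0!
≈ 0.01499557682 × 1 / 1 ≈ 0.014996

P(X=0) ≈ 0.014996 ≈ 1.50%


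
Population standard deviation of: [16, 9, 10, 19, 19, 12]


Mean = 85/6
  (16-85/6)²=121/36
  (9-85/6)²=961/36
  (10-85/6)²=625/36
  (19-85/6)²=841/36
  (19-85/6)²=841/36
  (12-85/6)²=169/36
Σ(x-μ)² = 593/6
σ² = (593/6)/6 = 593/36

σ = √(593/36) ≈ 4.0586


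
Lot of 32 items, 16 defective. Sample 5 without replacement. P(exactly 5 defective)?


Hypergeometric: C(16,5)×C(16,0)/C(32,5)
= 4368×1/201376 = 39/1798

P(X=5) = 39/1798 ≈ 2.17%


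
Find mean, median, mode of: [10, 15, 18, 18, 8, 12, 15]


Sorted: [8, 10, 12, 15, 15, 18, 18]
Mean = 96/7
Median = 15
Freq: {10: 1, 15: 2, 18: 2, 8: 1, 12: 1}
Mode: [15, 18]

Mean=96/7, Median=15, Mode=[15, 18]


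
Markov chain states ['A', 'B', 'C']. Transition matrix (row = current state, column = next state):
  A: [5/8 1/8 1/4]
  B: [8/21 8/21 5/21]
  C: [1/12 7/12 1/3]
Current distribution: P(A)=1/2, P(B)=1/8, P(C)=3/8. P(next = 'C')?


P(next=C) = Σᵢ P(now=i)×P(i→C)
= 1/2×1/4 + 1/8×5/21 + 3/8×1/3
= 1/8 + 5/168 + 1/8 = 47/168

P = 47/168 ≈ 0.2798


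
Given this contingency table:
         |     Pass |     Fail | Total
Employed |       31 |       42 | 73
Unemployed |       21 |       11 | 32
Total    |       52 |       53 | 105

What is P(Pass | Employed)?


P(Pass | Employed) = 31/(31+42) = 31/73

P(Pass|Employed) = 31/73 ≈ 42.47%


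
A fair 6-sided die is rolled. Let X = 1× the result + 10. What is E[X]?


E[die] = (1+6)/2 = 7/2
E[X] = 1×7/2 + 10 = 27/2

E[X] = 27/2


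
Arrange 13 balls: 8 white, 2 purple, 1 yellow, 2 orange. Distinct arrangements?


13!/(8!×2!×1!×2!) = 38610

38610


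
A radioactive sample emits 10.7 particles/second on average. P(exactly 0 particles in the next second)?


Poisson(λ=10.7): P(X=0) = e^(-λ)×λ^k/k!
= e^(-10.7) × 10.7^0 / 0!
≈ 2.254493791e-05 × 1 / 1 ≈ 0.000023

P(X=0) ≈ 0.000023 ≈ 0.00%


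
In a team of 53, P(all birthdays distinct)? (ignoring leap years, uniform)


P(all different) = Π(365-i)/365 for i=0..52
= (365/365)×(364/365)×...×(313/365)
= 0.018862

P ≈ 0.0189 ≈ 1.89%


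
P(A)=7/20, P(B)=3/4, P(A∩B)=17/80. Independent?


P(A)×P(B) = 21/80
P(A∩B) = 17/80
Not equal → NOT independent

No, not independent


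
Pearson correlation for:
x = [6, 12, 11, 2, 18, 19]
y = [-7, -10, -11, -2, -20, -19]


n=6, Σx=68, Σy=-69, Σxy=-1008, Σx²=990, Σy²=1035
r = (6×(-1008) - 68×(-69))/√((6×990 - 68²)(6×1035 - (-69)²))
= -1356/√(1316×1449) = -1356/√1906884 ≈ -1356/1380.8997 ≈ -0.9820

r ≈ -0.9820


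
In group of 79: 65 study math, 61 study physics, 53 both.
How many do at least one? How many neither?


|A∪B| = 65+61-53 = 73
Neither = 79-73 = 6

At least one: 73; Neither: 6


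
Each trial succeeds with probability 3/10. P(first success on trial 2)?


Geometric: P(X=2) = (1-p)^(k-1)×p = (7/10)^1×3/10 = 21/100

P(X=2) = 21/100 ≈ 21.00%


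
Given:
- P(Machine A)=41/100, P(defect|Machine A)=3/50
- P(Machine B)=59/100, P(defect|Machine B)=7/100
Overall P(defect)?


P(B) = Σ P(B|Aᵢ)×P(Aᵢ)
  3/50×41/100 = 123/5000
  7/100×59/100 = 413/10000
Sum = 659/10000

P(defect) = 659/10000 ≈ 6.59%


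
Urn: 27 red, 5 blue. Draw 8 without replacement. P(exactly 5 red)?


Hypergeometric: C(27,5)×C(5,3)/C(32,8)
= 80730×10/10518300 = 69/899

P(X=5) = 69/899 ≈ 7.68%


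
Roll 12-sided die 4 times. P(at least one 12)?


P(no 12)^4 = (11/12)^4 = 14641/20736
P(≥1) = 1 - 14641/20736 = 6095/20736

P = 6095/20736 ≈ 29.39%


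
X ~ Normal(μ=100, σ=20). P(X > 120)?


z = (120-100)/20 = 1.0
P(X > 120) = 1 - P(Z ≤ 1.0) = 1 - 0.8413 = 0.1587

P(X > 120) ≈ 0.1587


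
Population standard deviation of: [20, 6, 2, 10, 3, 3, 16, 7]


Mean = 67/8
  (20-67/8)²=8649/64
  (6-67/8)²=361/64
  (2-67/8)²=2601/64
  (10-67/8)²=169/64
  (3-67/8)²=1849/64
  (3-67/8)²=1849/64
  (16-67/8)²=3721/64
  (7-67/8)²=121/64
Σ(x-μ)² = 2415/8
σ² = (2415/8)/8 = 2415/64

σ = √(2415/64) ≈ 6.1428


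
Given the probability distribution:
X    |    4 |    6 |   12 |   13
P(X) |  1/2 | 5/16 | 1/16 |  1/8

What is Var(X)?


E[X] = 25/4
E[X²] = 395/8
Var(X) = E[X²] - (E[X])² = 395/8 - 625/16 = 165/16

Var(X) = 165/16 ≈ 10.3125


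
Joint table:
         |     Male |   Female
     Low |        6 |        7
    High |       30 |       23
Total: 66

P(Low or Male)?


P(Low∨Male) = P(Low) + P(Male) - P(Low∧Male)
= (13 + 36 - 6)/66 = 43/66

P = 43/66 ≈ 65.15%


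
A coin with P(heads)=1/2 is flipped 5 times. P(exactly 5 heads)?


Binomial: P(X=5) = C(5,5)×p^5×(1-p)^0
= 1 × 1/32 × 1 = 1/32

P(X=5) = 1/32 ≈ 3.12%


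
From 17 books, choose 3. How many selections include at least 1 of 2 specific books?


Complement: C(17,3) - C(15,3) = 680 - 455 = 225

225


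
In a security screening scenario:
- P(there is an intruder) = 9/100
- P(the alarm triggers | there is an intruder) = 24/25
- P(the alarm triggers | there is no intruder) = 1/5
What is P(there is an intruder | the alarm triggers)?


Using Bayes' theorem:
P(A|B) = P(B|A)·P(A) / P(B)

P(the alarm triggers) = 24/25 × 9/100 + 1/5 × 91/100
= 54/625 + 91/500 = 671/2500

P(there is an intruder|the alarm triggers) = (54/625) / (671/2500) = 216/671

P(there is an intruder|the alarm triggers) = 216/671 ≈ 32.19%


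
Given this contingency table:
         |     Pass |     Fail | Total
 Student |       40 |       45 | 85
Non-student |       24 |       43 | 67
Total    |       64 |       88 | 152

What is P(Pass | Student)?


P(Pass | Student) = 40/(40+45) = 40/85 = 8/17

P(Pass|Student) = 8/17 ≈ 47.06%


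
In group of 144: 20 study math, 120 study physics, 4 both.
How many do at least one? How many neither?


|A∪B| = 20+120-4 = 136
Neither = 144-136 = 8

At least one: 136; Neither: 8


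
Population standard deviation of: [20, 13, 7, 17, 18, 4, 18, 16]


Mean = 113/8
  (20-113/8)²=2209/64
  (13-113/8)²=81/64
  (7-113/8)²=3249/64
  (17-113/8)²=529/64
  (18-113/8)²=961/64
  (4-113/8)²=6561/64
  (18-113/8)²=961/64
  (16-113/8)²=225/64
Σ(x-μ)² = 1847/8
σ² = (1847/8)/8 = 1847/64

σ = √(1847/64) ≈ 5.3721


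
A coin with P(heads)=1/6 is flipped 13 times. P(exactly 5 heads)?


Binomial: P(X=5) = C(13,5)×p^5×(1-p)^8
= 1287 × 1/7776 × 390625/1679616 = 55859375/1451188224

P(X=5) = 55859375/1451188224 ≈ 3.85%


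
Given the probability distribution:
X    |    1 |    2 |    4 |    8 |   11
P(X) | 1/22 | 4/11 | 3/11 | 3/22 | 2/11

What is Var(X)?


E[X] = 109/22
E[X²] = 805/22
Var(X) = E[X²] - (E[X])² = 805/22 - 11881/484 = 5829/484

Var(X) = 5829/484 ≈ 12.0434


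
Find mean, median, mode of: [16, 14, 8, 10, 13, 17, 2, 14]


Sorted: [2, 8, 10, 13, 14, 14, 16, 17]
Mean = 94/8 = 47/4
Median = 27/2
Freq: {16: 1, 14: 2, 8: 1, 10: 1, 13: 1, 17: 1, 2: 1}
Mode: [14]

Mean=47/4, Median=27/2, Mode=14


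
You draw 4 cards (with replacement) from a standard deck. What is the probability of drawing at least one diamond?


P(not a diamond) = 39/52 = 3/4
P(none in 4 draws) = (3/4)^4 = 81/256
P(≥1 diamond) = 1 - 81/256 = 175/256

P = 175/256 ≈ 68.36%


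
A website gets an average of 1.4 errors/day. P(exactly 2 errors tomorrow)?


Poisson(λ=1.4): P(X=2) = e^(-λ)×λ^k/k!
= e^(-1.4) × 1.4^2 / 2!
≈ 0.2465969639 × 1.96 / 2 ≈ 0.241665

P(X=2) ≈ 0.241665 ≈ 24.17%


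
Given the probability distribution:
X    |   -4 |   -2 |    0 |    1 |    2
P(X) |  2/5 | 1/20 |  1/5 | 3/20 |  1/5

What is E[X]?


E[X] = Σ x·P(X=x)
= (-4)×(2/5) + (-2)×(1/20) + (0)×(1/5) + (1)×(3/20) + (2)×(1/5)
= -23/20

E[X] = -23/20


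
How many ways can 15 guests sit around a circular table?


Circular arrangements of 15 distinct objects: fix one position to break rotational symmetry.
(n-1)! = 14! = 87178291200

87178291200


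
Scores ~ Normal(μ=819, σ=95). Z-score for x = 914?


z = (x - μ)/σ = (914 - 819)/95 = 1.0

z = 1.0


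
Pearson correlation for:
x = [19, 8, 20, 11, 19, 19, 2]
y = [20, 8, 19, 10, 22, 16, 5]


n=7, Σx=98, Σy=100, Σxy=1666, Σx²=1672, Σy²=1690
r = (7×1666 - 98×100)/√((7×1672 - 98²)(7×1690 - 100²))
= 1862/√(2100×1830) = 1862/√3843000 ≈ 1862/1960.3571 ≈ 0.9498

r ≈ 0.9498


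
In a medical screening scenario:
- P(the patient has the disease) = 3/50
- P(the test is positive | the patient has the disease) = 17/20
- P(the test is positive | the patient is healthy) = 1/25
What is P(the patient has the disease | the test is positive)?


Using Bayes' theorem:
P(A|B) = P(B|A)·P(A) / P(B)

P(the test is positive) = 17/20 × 3/50 + 1/25 × 47/50
= 51/1000 + 47/1250 = 443/5000

P(the patient has the disease|the test is positive) = (51/1000) / (443/5000) = 255/443

P(the patient has the disease|the test is positive) = 255/443 ≈ 57.56%


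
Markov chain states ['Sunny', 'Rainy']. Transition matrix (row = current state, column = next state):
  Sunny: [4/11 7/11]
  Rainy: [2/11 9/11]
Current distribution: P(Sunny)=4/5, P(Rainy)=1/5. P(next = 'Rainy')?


P(next=Rainy) = Σᵢ P(now=i)×P(i→Rainy)
= 4/5×7/11 + 1/5×9/11
= 28/55 + 9/55 = 37/55

P = 37/55 ≈ 0.6727


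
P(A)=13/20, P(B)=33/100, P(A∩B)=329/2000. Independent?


P(A)×P(B) = 429/2000
P(A∩B) = 329/2000
Not equal → NOT independent

No, not independent


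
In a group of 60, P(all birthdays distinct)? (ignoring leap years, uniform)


P(all different) = Π(365-i)/365 for i=0..59
= (365/365)×(364/365)×...×(306/365)
= 0.005877

P ≈ 0.0059 ≈ 0.59%


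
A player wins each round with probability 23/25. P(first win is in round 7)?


Geometric: P(X=7) = (1-p)^(k-1)×p = (2/25)^6×23/25 = 1472/6103515625

P(X=7) = 1472/6103515625 ≈ 0.00%


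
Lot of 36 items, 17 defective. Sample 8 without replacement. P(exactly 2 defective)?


Hypergeometric: C(17,2)×C(19,6)/C(36,8)
= 136×27132/30260340 = 18088/148335

P(X=2) = 18088/148335 ≈ 12.19%


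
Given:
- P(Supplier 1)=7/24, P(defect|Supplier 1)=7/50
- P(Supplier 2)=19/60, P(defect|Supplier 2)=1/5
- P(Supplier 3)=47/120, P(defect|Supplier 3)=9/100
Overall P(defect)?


P(B) = Σ P(B|Aᵢ)×P(Aᵢ)
  7/50×7/24 = 49/1200
  1/5×19/60 = 19/300
  9/100×47/120 = 141/4000
Sum = 1673/12000

P(defect) = 1673/12000 ≈ 13.94%


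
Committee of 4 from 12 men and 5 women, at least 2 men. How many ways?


Count by #men:
  2M,2W: C(12,2)×C(5,2)=660
  3M,1W: C(12,3)×C(5,1)=1100
  4M,0W: C(12,4)×C(5,0)=495
Total = 2255

2255


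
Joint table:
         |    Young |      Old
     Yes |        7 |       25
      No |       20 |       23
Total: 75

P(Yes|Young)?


P(Yes|Young) = 7/(7+20) = 7/27

P = 7/27 ≈ 25.93%


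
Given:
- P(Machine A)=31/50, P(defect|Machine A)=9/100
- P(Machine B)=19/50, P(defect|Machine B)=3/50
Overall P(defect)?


P(B) = Σ P(B|Aᵢ)×P(Aᵢ)
  9/100×31/50 = 279/5000
  3/50×19/50 = 57/2500
Sum = 393/5000

P(defect) = 393/5000 ≈ 7.86%


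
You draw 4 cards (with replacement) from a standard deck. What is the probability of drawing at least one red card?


P(not a red card) = 26/52 = 1/2
P(none in 4 draws) = (1/2)^4 = 1/16
P(≥1 red card) = 1 - 1/16 = 15/16

P = 15/16 ≈ 93.75%


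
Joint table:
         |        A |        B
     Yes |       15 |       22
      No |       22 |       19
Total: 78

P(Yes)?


P(Yes) = (15+22)/78 = 37/78

P(Yes) = 37/78 ≈ 47.44%


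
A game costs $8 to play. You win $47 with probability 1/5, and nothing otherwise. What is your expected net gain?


E[gain] = (47-8)×1/5 + (-8)×4/5
= 39/5 - 32/5 = 7/5

Expected net gain = $7/5 ≈ $1.40


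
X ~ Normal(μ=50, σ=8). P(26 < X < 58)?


z₁=(26-50)/8=-3.0, z₂=(58-50)/8=1.0
P = Φ(1.0) - Φ(-3.0) = 0.841345 - 0.001350 = 0.839995 ≈ 0.8400

P(26 < X < 58) ≈ 0.8400


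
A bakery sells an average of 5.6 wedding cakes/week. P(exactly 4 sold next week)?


Poisson(λ=5.6): P(X=4) = e^(-λ)×λ^k/k!
= e^(-5.6) × 5.6^4 / 4!
≈ 0.003697863716 × 983.4496 / 24 ≈ 0.151528

P(X=4) ≈ 0.151528 ≈ 15.15%


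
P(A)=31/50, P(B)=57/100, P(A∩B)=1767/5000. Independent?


P(A)×P(B) = 1767/5000
P(A∩B) = 1767/5000
Equal ✓ → Independent

Yes, independent


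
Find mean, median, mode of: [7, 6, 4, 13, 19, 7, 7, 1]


Sorted: [1, 4, 6, 7, 7, 7, 13, 19]
Mean = 64/8 = 8
Median = 7
Freq: {7: 3, 6: 1, 4: 1, 13: 1, 19: 1, 1: 1}
Mode: [7]

Mean=8, Median=7, Mode=7


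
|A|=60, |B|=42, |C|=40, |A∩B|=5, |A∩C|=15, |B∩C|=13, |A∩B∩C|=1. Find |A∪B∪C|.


|A∪B∪C| = 60+42+40-5-15-13+1 = 110

|A∪B∪C| = 110


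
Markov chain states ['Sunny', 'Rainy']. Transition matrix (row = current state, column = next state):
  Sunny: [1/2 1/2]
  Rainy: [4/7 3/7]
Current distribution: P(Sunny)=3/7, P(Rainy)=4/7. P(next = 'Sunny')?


P(next=Sunny) = Σᵢ P(now=i)×P(i→Sunny)
= 3/7×1/2 + 4/7×4/7
= 3/14 + 16/49 = 53/98

P = 53/98 ≈ 0.5408


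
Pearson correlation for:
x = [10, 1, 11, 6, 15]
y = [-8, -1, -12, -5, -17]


n=5, Σx=43, Σy=-43, Σxy=-498, Σx²=483, Σy²=523
r = (5×(-498) - 43×(-43))/√((5×483 - 43²)(5×523 - (-43)²))
= -641/√(566×766) = -641/√433556 ≈ -641/658.4497 ≈ -0.9735

r ≈ -0.9735


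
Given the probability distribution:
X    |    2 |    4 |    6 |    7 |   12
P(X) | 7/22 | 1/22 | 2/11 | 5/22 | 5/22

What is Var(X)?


E[X] = 137/22
E[X²] = 1153/22
Var(X) = E[X²] - (E[X])² = 1153/22 - 18769/484 = 6597/484

Var(X) = 6597/484 ≈ 13.6302


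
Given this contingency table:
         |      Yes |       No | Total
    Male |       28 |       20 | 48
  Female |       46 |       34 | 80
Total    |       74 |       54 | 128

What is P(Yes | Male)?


P(Yes | Male) = 28/(28+20) = 28/48 = 7/12

P(Yes|Male) = 7/12 ≈ 58.33%


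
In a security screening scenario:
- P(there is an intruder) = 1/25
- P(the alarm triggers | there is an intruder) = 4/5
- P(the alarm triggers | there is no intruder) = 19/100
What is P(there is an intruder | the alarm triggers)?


Using Bayes' theorem:
P(A|B) = P(B|A)·P(A) / P(B)

P(the alarm triggers) = 4/5 × 1/25 + 19/100 × 24/25
= 4/125 + 114/625 = 134/625

P(there is an intruder|the alarm triggers) = (4/125) / (134/625) = 10/67

P(there is an intruder|the alarm triggers) = 10/67 ≈ 14.93%


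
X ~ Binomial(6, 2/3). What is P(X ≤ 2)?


P(X ≤ 2) = Σ P(X=i) for i=0..2
P(X=0) = 1/729
P(X=1) = 4/243
P(X=2) = 20/243
Sum = 73/729

P(X ≤ 2) = 73/729 ≈ 10.01%


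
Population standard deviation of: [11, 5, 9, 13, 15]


Mean = 53/5
  (11-53/5)²=4/25
  (5-53/5)²=784/25
  (9-53/5)²=64/25
  (13-53/5)²=144/25
  (15-53/5)²=484/25
Σ(x-μ)² = 296/5
σ² = (296/5)/5 = 296/25

σ = √(296/25) ≈ 3.4409


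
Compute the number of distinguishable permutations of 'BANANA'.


Letters: 6, freq: {'B': 1, 'A': 3, 'N': 2}
6!/(1!×3!×2!) = 720/12 = 60

60


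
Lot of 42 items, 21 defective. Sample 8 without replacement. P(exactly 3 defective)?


Hypergeometric: C(21,3)×C(21,5)/C(42,8)
= 1330×20349/118030185 = 4522/19721

P(X=3) = 4522/19721 ≈ 22.93%


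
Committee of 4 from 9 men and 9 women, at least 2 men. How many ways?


Count by #men:
  2M,2W: C(9,2)×C(9,2)=1296
  3M,1W: C(9,3)×C(9,1)=756
  4M,0W: C(9,4)×C(9,0)=126
Total = 2178

2178


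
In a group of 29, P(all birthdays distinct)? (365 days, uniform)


P(all different) = Π(365-i)/365 for i=0..28
= (365/365)×(364/365)×...×(337/365)
= 0.319031

P ≈ 0.3190 ≈ 31.90%


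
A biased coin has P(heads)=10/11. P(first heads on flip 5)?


Geometric: P(X=5) = (1-p)^(k-1)×p = (1/11)^4×10/11 = 10/161051

P(X=5) = 10/161051 ≈ 0.01%


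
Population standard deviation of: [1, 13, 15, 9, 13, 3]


Mean = 54/6 = 9
  (1-9)²=64
  (13-9)²=16
  (15-9)²=36
  (9-9)²=0
  (13-9)²=16
  (3-9)²=36
Σ(x-μ)² = 168
σ² = 168/6 = 28

σ = √(28) ≈ 5.2915


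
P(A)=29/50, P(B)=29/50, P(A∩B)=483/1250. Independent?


P(A)×P(B) = 841/2500
P(A∩B) = 483/1250
Not equal → NOT independent

No, not independent


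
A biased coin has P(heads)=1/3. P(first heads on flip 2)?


Geometric: P(X=2) = (1-p)^(k-1)×p = (2/3)^1×1/3 = 2/9

P(X=2) = 2/9 ≈ 22.22%


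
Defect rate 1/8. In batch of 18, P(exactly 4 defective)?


Binomial: P(X=4) = C(18,4)×p^4×(1-p)^14
= 3060 × 1/4096 × 678223072849/4398046511104 = 518840650729485/4503599627370496

P(X=4) = 518840650729485/4503599627370496 ≈ 11.52%


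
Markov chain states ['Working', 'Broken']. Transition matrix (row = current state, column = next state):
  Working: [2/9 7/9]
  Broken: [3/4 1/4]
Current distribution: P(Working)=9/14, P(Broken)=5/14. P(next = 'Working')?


P(next=Working) = Σᵢ P(now=i)×P(i→Working)
= 9/14×2/9 + 5/14×3/4
= 1/7 + 15/56 = 23/56

P = 23/56 ≈ 0.4107


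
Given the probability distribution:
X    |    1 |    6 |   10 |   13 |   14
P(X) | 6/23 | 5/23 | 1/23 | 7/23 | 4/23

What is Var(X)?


E[X] = 193/23
E[X²] = 2253/23
Var(X) = E[X²] - (E[X])² = 2253/23 - 37249/529 = 14570/529

Var(X) = 14570/529 ≈ 27.5425


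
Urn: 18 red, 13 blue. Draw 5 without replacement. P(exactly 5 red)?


Hypergeometric: C(18,5)×C(13,0)/C(31,5)
= 8568×1/169911 = 136/2697

P(X=5) = 136/2697 ≈ 5.04%


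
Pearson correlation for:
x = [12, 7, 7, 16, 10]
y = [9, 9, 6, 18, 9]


n=5, Σx=52, Σy=51, Σxy=591, Σx²=598, Σy²=603
r = (5×591 - 52×51)/√((5×598 - 52²)(5×603 - 51²))
= 303/√(286×414) = 303/√118404 ≈ 303/344.0988 ≈ 0.8806

r ≈ 0.8806


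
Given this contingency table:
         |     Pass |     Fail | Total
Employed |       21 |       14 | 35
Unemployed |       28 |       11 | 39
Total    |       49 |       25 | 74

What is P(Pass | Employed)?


P(Pass | Employed) = 21/(21+14) = 21/35 = 3/5

P(Pass|Employed) = 3/5 ≈ 60.00%


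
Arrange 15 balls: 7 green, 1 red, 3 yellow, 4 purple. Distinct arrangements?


15!/(7!×1!×3!×4!) = 1801800

1801800


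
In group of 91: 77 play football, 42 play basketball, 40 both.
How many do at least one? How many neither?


|A∪B| = 77+42-40 = 79
Neither = 91-79 = 12

At least one: 79; Neither: 12


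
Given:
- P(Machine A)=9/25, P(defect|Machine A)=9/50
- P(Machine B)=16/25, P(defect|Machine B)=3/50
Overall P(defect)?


P(B) = Σ P(B|Aᵢ)×P(Aᵢ)
  9/50×9/25 = 81/1250
  3/50×16/25 = 24/625
Sum = 129/1250

P(defect) = 129/1250 ≈ 10.32%


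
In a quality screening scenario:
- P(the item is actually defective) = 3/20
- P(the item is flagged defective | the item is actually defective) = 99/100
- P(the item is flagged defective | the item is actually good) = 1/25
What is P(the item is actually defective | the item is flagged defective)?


Using Bayes' theorem:
P(A|B) = P(B|A)·P(A) / P(B)

P(the item is flagged defective) = 99/100 × 3/20 + 1/25 × 17/20
= 297/2000 + 17/500 = 73/400

P(the item is actually defective|the item is flagged defective) = (297/2000) / (73/400) = 297/365

P(the item is actually defective|the item is flagged defective) = 297/365 ≈ 81.37%


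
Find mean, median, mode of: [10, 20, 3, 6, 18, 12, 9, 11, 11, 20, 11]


Sorted: [3, 6, 9, 10, 11, 11, 11, 12, 18, 20, 20]
Mean = 131/11
Median = 11
Freq: {10: 1, 20: 2, 3: 1, 6: 1, 18: 1, 12: 1, 9: 1, 11: 3}
Mode: [11]

Mean=131/11, Median=11, Mode=11


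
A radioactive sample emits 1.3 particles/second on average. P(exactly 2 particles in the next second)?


Poisson(λ=1.3): P(X=2) = e^(-λ)×λ^k/k!
= e^(-1.3) × 1.3^2 / 2!
≈ 0.272531793 × 1.69 / 2 ≈ 0.230289

P(X=2) ≈ 0.230289 ≈ 23.03%


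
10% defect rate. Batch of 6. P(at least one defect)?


P(all good) = (9/10)^6 = 531441/1000000
P(≥1 defect) = 468559/1000000

P = 468559/1000000 ≈ 46.86%


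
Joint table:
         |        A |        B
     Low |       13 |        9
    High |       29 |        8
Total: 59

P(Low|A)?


P(Low|A) = 13/(13+29) = 13/42

P = 13/42 ≈ 30.95%


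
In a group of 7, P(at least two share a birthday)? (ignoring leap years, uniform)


P(all different) = Π(365-i)/365 for i=0..6
= 0.943764
P(match) = 1 - 0.943764 = 0.056236

P ≈ 0.0562 ≈ 5.62%


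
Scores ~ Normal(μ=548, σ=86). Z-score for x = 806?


z = (x - μ)/σ = (806 - 548)/86 = 3.0

z = 3.0


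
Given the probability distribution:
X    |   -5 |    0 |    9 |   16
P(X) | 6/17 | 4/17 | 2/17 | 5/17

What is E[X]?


E[X] = Σ x·P(X=x)
= (-5)×(6/17) + (0)×(4/17) + (9)×(2/17) + (16)×(5/17)
= 4

E[X] = 4


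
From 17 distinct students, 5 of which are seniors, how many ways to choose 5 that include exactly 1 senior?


Choose 1 of the 5 seniors and 4 of the other 12 students:
C(5,1)×C(12,4) = 5×495 = 2475

2475


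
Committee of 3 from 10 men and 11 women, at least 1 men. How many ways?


Count by #men:
  1M,2W: C(10,1)×C(11,2)=550
  2M,1W: C(10,2)×C(11,1)=495
  3M,0W: C(10,3)×C(11,0)=120
Total = 1165

1165


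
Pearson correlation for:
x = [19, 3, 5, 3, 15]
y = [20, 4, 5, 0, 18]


n=5, Σx=45, Σy=47, Σxy=687, Σx²=629, Σy²=765
r = (5×687 - 45×47)/√((5×629 - 45²)(5×765 - 47²))
= 1320/√(1120×1616) = 1320/√1809920 ≈ 1320/1345.3327 ≈ 0.9812

r ≈ 0.9812


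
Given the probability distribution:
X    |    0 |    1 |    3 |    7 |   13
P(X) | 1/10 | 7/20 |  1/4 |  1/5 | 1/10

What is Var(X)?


E[X] = 19/5
E[X²] = 293/10
Var(X) = E[X²] - (E[X])² = 293/10 - 361/25 = 743/50

Var(X) = 743/50 ≈ 14.8600


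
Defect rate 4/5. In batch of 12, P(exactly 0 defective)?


Binomial: P(X=0) = C(12,0)×p^0×(1-p)^12
= 1 × 1 × 1/244140625 = 1/244140625

P(X=0) = 1/244140625 ≈ 0.00%


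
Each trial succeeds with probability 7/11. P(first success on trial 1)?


Geometric: P(X=1) = (1-p)^(k-1)×p = (4/11)^0×7/11 = 7/11

P(X=1) = 7/11 ≈ 63.64%


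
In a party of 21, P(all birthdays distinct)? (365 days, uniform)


P(all different) = Π(365-i)/365 for i=0..20
= (365/365)×(364/365)×...×(345/365)
= 0.556312

P ≈ 0.5563 ≈ 55.63%


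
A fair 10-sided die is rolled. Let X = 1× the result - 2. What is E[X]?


E[die] = (1+10)/2 = 11/2
E[X] = 1×11/2 - 2 = 7/2

E[X] = 7/2


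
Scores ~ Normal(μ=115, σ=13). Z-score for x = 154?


z = (x - μ)/σ = (154 - 115)/13 = 3.0

z = 3.0


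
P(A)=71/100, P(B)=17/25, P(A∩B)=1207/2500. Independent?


P(A)×P(B) = 1207/2500
P(A∩B) = 1207/2500
Equal ✓ → Independent

Yes, independent


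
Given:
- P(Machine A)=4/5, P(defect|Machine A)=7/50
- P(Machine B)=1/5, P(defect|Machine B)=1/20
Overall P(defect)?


P(B) = Σ P(B|Aᵢ)×P(Aᵢ)
  7/50×4/5 = 14/125
  1/20×1/5 = 1/100
Sum = 61/500

P(defect) = 61/500 ≈ 12.20%


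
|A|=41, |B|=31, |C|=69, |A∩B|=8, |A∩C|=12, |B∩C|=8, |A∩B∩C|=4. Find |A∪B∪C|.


|A∪B∪C| = 41+31+69-8-12-8+4 = 117

|A∪B∪C| = 117


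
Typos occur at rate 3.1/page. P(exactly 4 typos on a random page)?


Poisson(λ=3.1): P(X=4) = e^(-λ)×λ^k/k!
= e^(-3.1) × 3.1^4 / 4!
≈ 0.04504920239 × 92.3521 / 24 ≈ 0.173350

P(X=4) ≈ 0.173350 ≈ 17.33%


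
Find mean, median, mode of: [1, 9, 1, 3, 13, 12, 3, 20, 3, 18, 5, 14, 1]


Sorted: [1, 1, 1, 3, 3, 3, 5, 9, 12, 13, 14, 18, 20]
Mean = 103/13
Median = 5
Freq: {1: 3, 9: 1, 3: 3, 13: 1, 12: 1, 20: 1, 18: 1, 5: 1, 14: 1}
Mode: [1, 3]

Mean=103/13, Median=5, Mode=[1, 3]


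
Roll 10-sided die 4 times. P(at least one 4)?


P(no 4)^4 = (9/10)^4 = 6561/10000
P(≥1) = 1 - 6561/10000 = 3439/10000

P = 3439/10000 ≈ 34.39%


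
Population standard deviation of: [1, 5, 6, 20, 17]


Mean = 49/5
  (1-49/5)²=1936/25
  (5-49/5)²=576/25
  (6-49/5)²=361/25
  (20-49/5)²=2601/25
  (17-49/5)²=1296/25
Σ(x-μ)² = 1354/5
σ² = (1354/5)/5 = 1354/25

σ = √(1354/25) ≈ 7.3593


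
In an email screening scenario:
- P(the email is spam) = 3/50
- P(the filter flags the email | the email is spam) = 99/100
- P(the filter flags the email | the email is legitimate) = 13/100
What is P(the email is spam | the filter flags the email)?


Using Bayes' theorem:
P(A|B) = P(B|A)·P(A) / P(B)

P(the filter flags the email) = 99/100 × 3/50 + 13/100 × 47/50
= 297/5000 + 611/5000 = 227/1250

P(the email is spam|the filter flags the email) = (297/5000) / (227/1250) = 297/908

P(the email is spam|the filter flags the email) = 297/908 ≈ 32.71%


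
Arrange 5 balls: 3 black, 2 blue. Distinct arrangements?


5!/(3!×2!) = 10

10


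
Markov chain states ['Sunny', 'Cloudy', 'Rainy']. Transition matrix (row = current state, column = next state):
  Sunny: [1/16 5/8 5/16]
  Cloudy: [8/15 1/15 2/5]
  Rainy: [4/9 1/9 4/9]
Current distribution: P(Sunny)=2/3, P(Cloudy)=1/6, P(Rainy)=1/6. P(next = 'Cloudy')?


P(next=Cloudy) = Σᵢ P(now=i)×P(i→Cloudy)
= 2/3×5/8 + 1/6×1/15 + 1/6×1/9
= 5/12 + 1/90 + 1/54 = 241/540

P = 241/540 ≈ 0.4463


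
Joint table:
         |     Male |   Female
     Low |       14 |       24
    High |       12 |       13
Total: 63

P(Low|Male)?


P(Low|Male) = 14/(14+12) = 14/26 = 7/13

P = 7/13 ≈ 53.85%


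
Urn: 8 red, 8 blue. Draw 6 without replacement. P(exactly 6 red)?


Hypergeometric: C(8,6)×C(8,0)/C(16,6)
= 28×1/8008 = 1/286

P(X=6) = 1/286 ≈ 0.35%


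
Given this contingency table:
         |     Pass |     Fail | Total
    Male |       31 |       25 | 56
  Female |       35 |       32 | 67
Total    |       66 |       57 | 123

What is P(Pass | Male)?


P(Pass | Male) = 31/(31+25) = 31/56

P(Pass|Male) = 31/56 ≈ 55.36%


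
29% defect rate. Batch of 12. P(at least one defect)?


P(all good) = (71/100)^12 = 16409682740640811134241/1000000000000000000000000
P(≥1 defect) = 983590317259359188865759/1000000000000000000000000

P = 983590317259359188865759/1000000000000000000000000 ≈ 98.36%


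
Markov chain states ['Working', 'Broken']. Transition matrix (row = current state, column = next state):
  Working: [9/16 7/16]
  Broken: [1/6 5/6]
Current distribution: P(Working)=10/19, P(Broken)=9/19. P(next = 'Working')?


P(next=Working) = Σᵢ P(now=i)×P(i→Working)
= 10/19×9/16 + 9/19×1/6
= 45/152 + 3/38 = 3/8

P = 3/8 ≈ 0.3750


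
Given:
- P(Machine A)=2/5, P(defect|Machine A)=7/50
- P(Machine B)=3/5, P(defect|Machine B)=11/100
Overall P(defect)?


P(B) = Σ P(B|Aᵢ)×P(Aᵢ)
  7/50×2/5 = 7/125
  11/100×3/5 = 33/500
Sum = 61/500

P(defect) = 61/500 ≈ 12.20%


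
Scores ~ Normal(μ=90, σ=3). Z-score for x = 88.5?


z = (x - μ)/σ = (88.5 - 90)/3 = -0.5

z = -0.5


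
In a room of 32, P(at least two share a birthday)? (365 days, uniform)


P(all different) = Π(365-i)/365 for i=0..31
= 0.246652
P(match) = 1 - 0.246652 = 0.753348

P ≈ 0.7533 ≈ 75.33%


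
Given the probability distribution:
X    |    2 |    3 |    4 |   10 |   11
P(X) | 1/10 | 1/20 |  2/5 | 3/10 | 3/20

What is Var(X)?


E[X] = 33/5
E[X²] = 277/5
Var(X) = E[X²] - (E[X])² = 277/5 - 1089/25 = 296/25

Var(X) = 296/25 ≈ 11.8400
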